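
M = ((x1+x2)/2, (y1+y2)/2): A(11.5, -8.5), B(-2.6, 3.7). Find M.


Mx = (11.5 - 2.6)/2 = 8.9/2 = 4.4500
My = (-8.5 + 3.7)/2 = -4.8/2 = -2.4000

(4.4500, -2.4000)


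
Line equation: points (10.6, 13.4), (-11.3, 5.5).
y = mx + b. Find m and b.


m = (-7.9)/(-21.9) = 0.3607
b = y1 - m*x1 = 13.4 - (-7.9*10.6)/(-21.9) = 13.4 - 3.8237 = 9.5763

y = 0.3607x + 9.5763


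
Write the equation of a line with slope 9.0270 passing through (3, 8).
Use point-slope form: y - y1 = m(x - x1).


y - 8 = 9.0270(x - 3)
y = 9.0270x + 8 - 9.0270*3
y = 9.0270x - 19.0810

y = 9.0270x - 19.0810


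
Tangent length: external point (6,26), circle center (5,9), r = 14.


d = sqrt((6-5)^2 + (26-9)^2) = sqrt(1+289) = 17.0294
L = sqrt(290.0000 - 196) = sqrt(94.0000) = 9.6954

9.6954


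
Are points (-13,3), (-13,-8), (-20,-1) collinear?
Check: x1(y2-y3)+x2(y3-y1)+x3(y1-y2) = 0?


-13*(-8+ 1) - 13*(-1-3) - 20*(3+ 8)
= 91 + 52 - 220 = -77

No, not collinear (determinant = -77)


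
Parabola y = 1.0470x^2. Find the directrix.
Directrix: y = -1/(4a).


a = 1.0470
1/(4a) = 0.2388
directrix: y = -0.2388 = -0.2388

y = -0.2388


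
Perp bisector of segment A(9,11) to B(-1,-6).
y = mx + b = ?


Midpoint = (4, 2.5)
Slope of AB = dy/dx = -17/(-10) = 1.7000
Perp slope = -dx/dy = -10/17 = -0.5882
b = My - (perp slope)*Mx = 2.5 + (-10*4)/(-17) = 2.5 + 2.3529 = 4.8529

y = -0.5882x + 4.8529


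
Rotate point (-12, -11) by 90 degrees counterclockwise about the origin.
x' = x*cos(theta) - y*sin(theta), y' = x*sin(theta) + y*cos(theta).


cos(90) = 0, sin(90) = 1
x' = -12*0 + 11*1 = 11
y' = -12*1 - 11*0 = -12

(11, -12)


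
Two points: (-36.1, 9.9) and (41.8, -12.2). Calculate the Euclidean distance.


dx = 41.8 + 36.1 = 77.9
dy = -12.2 - 9.9 = -22.1
d = sqrt(6068.41 + 488.41) = sqrt(6556.82) = 80.9742

80.9742


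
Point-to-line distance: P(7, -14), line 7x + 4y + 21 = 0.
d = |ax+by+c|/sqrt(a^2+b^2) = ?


|7*7 + 4*(-14) + 21| = |14| = 14
sqrt(49 + 16) = sqrt(65) = 8.0623
d = 14/sqrt(65) = 1.7365

1.7365


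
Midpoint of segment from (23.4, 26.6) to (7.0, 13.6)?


Mx = (23.4 + 7.0)/2 = 30.4/2 = 15.2000
My = (26.6 + 13.6)/2 = 40.2/2 = 20.1000

(15.2000, 20.1000)


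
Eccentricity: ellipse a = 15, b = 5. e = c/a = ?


c = sqrt(225-25) = sqrt(200) = 14.1421
e = c/a = sqrt(200)/15 = 0.9428

e = 0.9428


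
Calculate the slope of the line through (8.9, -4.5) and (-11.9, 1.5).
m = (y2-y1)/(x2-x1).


dy = 1.5 + 4.5 = 6.0
dx = -11.9 - 8.9 = -20.8
m = 6.0/(-20.8) = -0.2885

m = -0.2885


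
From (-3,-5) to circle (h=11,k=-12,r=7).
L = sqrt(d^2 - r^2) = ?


d = sqrt((-3-11)^2 + (-5+ 12)^2) = sqrt(196+49) = 15.6525
L = sqrt(245.0000 - 49) = sqrt(196.0000) = 14.0000

14.0000


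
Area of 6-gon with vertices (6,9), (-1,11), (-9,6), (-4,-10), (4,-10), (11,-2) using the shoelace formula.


sum(xi*y_{i+1}) = 6*11 - 1*6 - 9*(-10) - 4*(-10) + 4*(-2) + 11*9 = 281
sum(yi*x_{i+1}) = 9*(-1) + 11*(-9) + 6*(-4) - 10*4 - 10*11 - 2*6 = -294
Area = |281 + 294|/2 = 575/2 = 287.5000

287.5000 sq units


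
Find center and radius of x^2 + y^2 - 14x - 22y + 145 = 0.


h = -D/2 = 14/2 = 7
k = -E/2 = 22/2 = 11
r^2 = h^2 + k^2 - F = 49 + 121 - 145 = 25
r = 5

Center (7, 11), radius = 5


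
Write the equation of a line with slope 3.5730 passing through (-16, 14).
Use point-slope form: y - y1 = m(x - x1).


y - 14 = 3.5730(x + 16)
y = 3.5730x + 14 - 3.5730*(-16)
y = 3.5730x + 71.1680

y = 3.5730x + 71.1680


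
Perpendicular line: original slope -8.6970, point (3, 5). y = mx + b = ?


Perpendicular slope = -1/m1 = -1/(-8.6970) = 0.1150
b2 = y0 - m2*x0 = 5 + 3/(-8.6970) = 5 - 0.3449 = 4.6551

y = 0.1150x + 4.6551


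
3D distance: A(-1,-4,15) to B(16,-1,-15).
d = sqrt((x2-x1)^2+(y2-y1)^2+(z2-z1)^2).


dx=17, dy=3, dz=-30
d = sqrt(289+9+900) = sqrt(1198) = 34.6121

34.6121


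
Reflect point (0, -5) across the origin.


Reflection rule for origin: (-x, -y)
(0, -5) -> (0, 5)

(0, 5)


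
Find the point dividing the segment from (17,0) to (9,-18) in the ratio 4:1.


Px = (4*9 + 1*17)/5 = 53/5 = 10.6000
Py = (4*(-18) + 1*0)/5 = -72/5 = -14.4000

P = (10.6000, -14.4000)


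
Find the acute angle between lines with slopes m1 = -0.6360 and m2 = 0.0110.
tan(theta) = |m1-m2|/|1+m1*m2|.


m1-m2 = -0.647
1+m1*m2 = 0.993004
tan(theta) = |-0.647/0.993004| = 0.651558
theta = arctan(|-0.647/0.993004|) = 33.0866 degrees (acute angle)

33.0866 degrees


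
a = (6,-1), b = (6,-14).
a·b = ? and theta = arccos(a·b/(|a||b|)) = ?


a·b = 6*6 - 1*(-14) = 36 + 14 = 50
|a| = sqrt(36+1) = 6.0828
|b| = sqrt(36+196) = 15.2315
cos(theta) = 50/(sqrt(37)*sqrt(232)) = 50/sqrt(8584) = 0.539666
theta = arccos(50/sqrt(8584)) = 57.3391 degrees

a·b = 50, theta = 57.3391 deg


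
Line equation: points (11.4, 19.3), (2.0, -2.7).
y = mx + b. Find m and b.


m = (-22.0)/(-9.4) = 2.3404
b = y1 - m*x1 = 19.3 - (-22.0*11.4)/(-9.4) = 19.3 - 26.6809 = -7.3809

y = 2.3404x - 7.3809


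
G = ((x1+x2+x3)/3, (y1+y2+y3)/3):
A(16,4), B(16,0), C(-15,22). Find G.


Gx = (16+16- 15)/3 = 17/3 = 5.6667
Gy = (4+0+22)/3 = 26/3 = 8.6667

G = (5.6667, 8.6667)


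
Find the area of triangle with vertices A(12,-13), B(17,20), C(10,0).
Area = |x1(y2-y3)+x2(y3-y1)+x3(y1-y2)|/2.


12*(20-0) = 240
17*(0+ 13) = 221
10*(-13-20) = -330
sum = 131
Area = |131|/2 = 65.5000

65.5000 sq units


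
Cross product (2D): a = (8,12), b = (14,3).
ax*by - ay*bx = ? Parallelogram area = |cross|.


cross = 8*3 - 12*14 = 24 - 168 = -144
Parallelogram area = |-144| = 144

cross = -144, parallelogram area = 144


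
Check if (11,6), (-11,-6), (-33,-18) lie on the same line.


11*(-6+ 18) - 11*(-18-6) - 33*(6+ 6)
= 132 + 264 - 396 = 0

Yes, collinear (determinant = 0)


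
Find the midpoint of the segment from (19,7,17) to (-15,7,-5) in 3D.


Mx = (19- 15)/2 = 2.0000
My = (7+7)/2 = 7.0000
Mz = (17- 5)/2 = 6.0000

M = (2.0000, 7.0000, 6.0000)


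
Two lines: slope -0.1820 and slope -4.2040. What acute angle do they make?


m1-m2 = 4.022
1+m1*m2 = 1.765128
tan(theta) = |4.022/1.765128| = 2.278588
theta = arctan(|4.022/1.765128|) = 66.3049 degrees (acute angle)

66.3049 degrees


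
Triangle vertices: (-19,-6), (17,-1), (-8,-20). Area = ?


-19*(-1+ 20) = -361
17*(-20+ 6) = -238
-8*(-6+ 1) = 40
sum = -559
Area = |-559|/2 = 279.5000

279.5000 sq units


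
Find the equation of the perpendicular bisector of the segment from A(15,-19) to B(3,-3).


Midpoint = (9, -11)
Slope of AB = dy/dx = 16/(-12) = -1.3333
Perp slope = -dx/dy = 12/16 = 0.7500
b = My - (perp slope)*Mx = -11 + (-12*9)/16 = -11 - 6.7500 = -17.7500

y = 0.7500x - 17.7500


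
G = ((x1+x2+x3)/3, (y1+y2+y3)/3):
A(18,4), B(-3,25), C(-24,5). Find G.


Gx = (18- 3- 24)/3 = -9/3 = -3.0000
Gy = (4+25+5)/3 = 34/3 = 11.3333

G = (-3.0000, 11.3333)


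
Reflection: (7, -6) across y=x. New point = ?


Reflection rule for y=x: (y, x)
(7, -6) -> (-6, 7)

(-6, 7)


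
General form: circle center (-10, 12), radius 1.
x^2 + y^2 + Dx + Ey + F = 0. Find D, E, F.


(x+ 10)^2 + (y-12)^2 = 1^2
D = -2h = 20, E = -2k = -24
F = h^2+k^2-r^2 = 100+144-1 = 243

D = 20, E = -24, F = 243


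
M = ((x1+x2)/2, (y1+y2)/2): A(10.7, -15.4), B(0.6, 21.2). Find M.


Mx = (10.7 + 0.6)/2 = 11.3/2 = 5.6500
My = (-15.4 + 21.2)/2 = 5.8/2 = 2.9000

(5.6500, 2.9000)


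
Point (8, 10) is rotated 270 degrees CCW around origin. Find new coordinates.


cos(270) = 0, sin(270) = -1
x' = 8*0 - 10*(-1) = 10
y' = 8*(-1) + 10*0 = -8

(10, -8)


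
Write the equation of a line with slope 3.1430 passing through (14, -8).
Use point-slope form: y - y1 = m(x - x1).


y + 8 = 3.1430(x - 14)
y = 3.1430x - 8 - 3.1430*14
y = 3.1430x - 52.0020

y = 3.1430x - 52.0020


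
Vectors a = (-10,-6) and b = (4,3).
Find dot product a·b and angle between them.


a·b = -10*4 - 6*3 = -40 - 18 = -58
|a| = sqrt(100+36) = 11.6619
|b| = sqrt(16+9) = 5.0000
cos(theta) = -58/(sqrt(136)*sqrt(25)) = -58/sqrt(3400) = -0.994692
theta = arccos(-58/sqrt(3400)) = 174.0939 degrees

a·b = -58, theta = 174.0939 deg


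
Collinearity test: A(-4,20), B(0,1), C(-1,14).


-4*(1-14) + 0*(14-20) - 1*(20-1)
= 52 + 0 - 19 = 33

No, not collinear (determinant = 33)


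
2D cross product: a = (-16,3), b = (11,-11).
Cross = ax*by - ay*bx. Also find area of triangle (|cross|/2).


cross = -16*(-11) - 3*11 = 176 - 33 = 143
Triangle area = |143|/2 = 143/2 = 71.5000

cross = 143, triangle area = 71.5000


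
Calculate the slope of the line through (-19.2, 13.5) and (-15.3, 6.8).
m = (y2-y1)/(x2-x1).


dy = 6.8 - 13.5 = -6.7
dx = -15.3 + 19.2 = 3.9
m = -6.7/3.9 = -1.7179

m = -1.7179


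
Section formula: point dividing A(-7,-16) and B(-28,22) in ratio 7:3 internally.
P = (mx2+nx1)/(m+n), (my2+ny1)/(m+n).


Px = (7*(-28) + 3*(-7))/10 = -217/10 = -21.7000
Py = (7*22 + 3*(-16))/10 = 106/10 = 10.6000

P = (-21.7000, 10.6000)


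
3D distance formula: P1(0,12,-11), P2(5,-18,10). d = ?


dx=5, dy=-30, dz=21
d = sqrt(25+900+441) = sqrt(1366) = 36.9594

36.9594


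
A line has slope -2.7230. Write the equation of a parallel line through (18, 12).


Parallel lines have equal slopes.
m2 = -2.7230
b2 = 12 + 2.7230*18 = 61.0140

y = -2.7230x + 61.0140


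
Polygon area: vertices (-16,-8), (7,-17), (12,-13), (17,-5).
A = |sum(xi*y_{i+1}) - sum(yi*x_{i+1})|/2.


sum(xi*y_{i+1}) = -16*(-17) + 7*(-13) + 12*(-5) + 17*(-8) = -15
sum(yi*x_{i+1}) = -8*7 - 17*12 - 13*17 - 5*(-16) = -401
Area = |-15 + 401|/2 = 386/2 = 193.0000

193.0000 sq units


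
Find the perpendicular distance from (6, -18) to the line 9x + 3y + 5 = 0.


|9*6 + 3*(-18) + 5| = |5| = 5
sqrt(81 + 9) = sqrt(90) = 9.4868
d = 5/sqrt(90) = 0.5270

0.5270


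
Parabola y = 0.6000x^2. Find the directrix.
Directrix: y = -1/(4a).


a = 0.6000
1/(4a) = 0.4167
directrix: y = -0.4167 = -0.4167

y = -0.4167


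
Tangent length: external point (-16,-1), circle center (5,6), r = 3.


d = sqrt((-16-5)^2 + (-1-6)^2) = sqrt(441+49) = 22.1359
L = sqrt(490.0000 - 9) = sqrt(481.0000) = 21.9317

21.9317


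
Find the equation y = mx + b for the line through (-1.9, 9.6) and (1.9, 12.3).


m = (2.7)/(3.8) = 0.7105
b = y1 - m*x1 = 9.6 - (2.7*(-1.9))/(3.8) = 9.6 + 1.3500 = 10.9500

y = 0.7105x + 10.9500


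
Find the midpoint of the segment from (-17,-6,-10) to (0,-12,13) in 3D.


Mx = (-17+0)/2 = -8.5000
My = (-6- 12)/2 = -9.0000
Mz = (-10+13)/2 = 1.5000

M = (-8.5000, -9.0000, 1.5000)


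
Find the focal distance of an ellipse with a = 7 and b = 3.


c^2 = 7^2 - 3^2 = 49 - 9 = 40
c = sqrt(40) = 6.3246

c = 6.3246


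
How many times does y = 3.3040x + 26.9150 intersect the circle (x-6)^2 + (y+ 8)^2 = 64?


Substitute y = 3.3040x + 26.9150: (x-6)^2 + (3.3040x+26.9150+ 8)^2 = 64
Expand to Ax^2 + Bx + C = 0, where b-k = 34.915
A = 1+m^2 = 11.916416
B = 2(m(b-k) - h) = 2(3.3040*34.915 - 6) = 218.71832
C = h^2 + (b-k)^2 - r^2 = 36 + 1219.057225 - 64 = 1191.057225
disc = B^2-4AC = 47837.7035 - 56772.5335 = -8934.8300
disc < 0

0 intersection points


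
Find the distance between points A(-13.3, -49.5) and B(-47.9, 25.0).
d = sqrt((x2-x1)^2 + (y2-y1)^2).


dx = -47.9 + 13.3 = -34.6
dy = 25.0 + 49.5 = 74.5
d = sqrt(1197.16 + 5550.25) = sqrt(6747.41) = 82.1426

82.1426


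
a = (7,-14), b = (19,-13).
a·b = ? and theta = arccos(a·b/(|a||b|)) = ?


a·b = 7*19 - 14*(-13) = 133 + 182 = 315
|a| = sqrt(49+196) = 15.6525
|b| = sqrt(361+169) = 23.0217
cos(theta) = 315/(sqrt(245)*sqrt(530)) = 315/sqrt(129850) = 0.874157
theta = arccos(315/sqrt(129850)) = 29.0546 degrees

a·b = 315, theta = 29.0546 deg


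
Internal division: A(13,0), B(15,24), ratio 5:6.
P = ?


Px = (5*15 + 6*13)/11 = 153/11 = 13.9091
Py = (5*24 + 6*0)/11 = 120/11 = 10.9091

P = (13.9091, 10.9091)


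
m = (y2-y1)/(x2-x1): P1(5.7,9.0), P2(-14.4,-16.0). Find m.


dy = -16.0 - 9.0 = -25.0
dx = -14.4 - 5.7 = -20.1
m = -25.0/(-20.1) = 1.2438

m = 1.2438


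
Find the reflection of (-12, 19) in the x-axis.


Reflection rule for x-axis: (x, -y)
(-12, 19) -> (-12, -19)

(-12, -19)


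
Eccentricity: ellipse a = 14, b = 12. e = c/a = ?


c = sqrt(196-144) = sqrt(52) = 7.2111
e = c/a = sqrt(52)/14 = 0.5151

e = 0.5151


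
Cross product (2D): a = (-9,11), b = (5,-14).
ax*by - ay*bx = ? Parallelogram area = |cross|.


cross = -9*(-14) - 11*5 = 126 - 55 = 71
Parallelogram area = |71| = 71

cross = 71, parallelogram area = 71


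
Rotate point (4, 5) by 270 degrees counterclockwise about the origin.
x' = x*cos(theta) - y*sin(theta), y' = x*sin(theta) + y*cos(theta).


cos(270) = 0, sin(270) = -1
x' = 4*0 - 5*(-1) = 5
y' = 4*(-1) + 5*0 = -4

(5, -4)


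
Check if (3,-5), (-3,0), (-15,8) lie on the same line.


3*(0-8) - 3*(8+ 5) - 15*(-5-0)
= -24 - 39 + 75 = 12

No, not collinear (determinant = 12)


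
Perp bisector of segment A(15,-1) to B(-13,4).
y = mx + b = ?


Midpoint = (1, 1.5)
Slope of AB = dy/dx = 5/(-28) = -0.1786
Perp slope = -dx/dy = 28/5 = 5.6000
b = My - (perp slope)*Mx = 1.5 + (-28*1)/5 = 1.5 - 5.6000 = -4.1000

y = 5.6000x - 4.1000


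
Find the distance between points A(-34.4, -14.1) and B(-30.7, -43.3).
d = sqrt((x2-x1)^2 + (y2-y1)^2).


dx = -30.7 + 34.4 = 3.7
dy = -43.3 + 14.1 = -29.2
d = sqrt(13.69 + 852.64) = sqrt(866.33) = 29.4335

29.4335


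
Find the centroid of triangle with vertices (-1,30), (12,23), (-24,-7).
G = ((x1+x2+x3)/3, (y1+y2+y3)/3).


Gx = (-1+12- 24)/3 = -13/3 = -4.3333
Gy = (30+23- 7)/3 = 46/3 = 15.3333

G = (-4.3333, 15.3333)


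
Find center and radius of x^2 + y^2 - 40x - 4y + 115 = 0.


h = -D/2 = 40/2 = 20
k = -E/2 = 4/2 = 2
r^2 = h^2 + k^2 - F = 400 + 4 - 115 = 289
r = 17

Center (20, 2), radius = 17


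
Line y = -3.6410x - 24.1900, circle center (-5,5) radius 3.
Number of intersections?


Substitute y = -3.6410x - 24.1900: (x+ 5)^2 + (-3.6410x- 24.1900-5)^2 = 9
Expand to Ax^2 + Bx + C = 0, where b-k = -29.19
A = 1+m^2 = 14.256881
B = 2(m(b-k) - h) = 2(-3.6410*(-29.19) + 5) = 222.56158
C = h^2 + (b-k)^2 - r^2 = 25 + 852.0561 - 9 = 868.0561
disc = B^2-4AC = 49533.6569 - 49503.0901 = 30.5668
disc > 0

2 intersection points


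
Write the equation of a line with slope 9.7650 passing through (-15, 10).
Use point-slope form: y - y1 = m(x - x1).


y - 10 = 9.7650(x + 15)
y = 9.7650x + 10 - 9.7650*(-15)
y = 9.7650x + 156.4750

y = 9.7650x + 156.4750


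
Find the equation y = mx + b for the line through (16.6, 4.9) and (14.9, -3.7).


m = (-8.6)/(-1.7) = 5.0588
b = y1 - m*x1 = 4.9 - (-8.6*16.6)/(-1.7) = 4.9 - 83.9765 = -79.0765

y = 5.0588x - 79.0765


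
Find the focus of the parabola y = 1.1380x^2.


a = 1.1380
4a = 4.5520
focus = (0, 1/4.5520) = (0, 0.2197)

Focus = (0, 0.2197)


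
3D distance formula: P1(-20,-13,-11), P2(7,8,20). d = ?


dx=27, dy=21, dz=31
d = sqrt(729+441+961) = sqrt(2131) = 46.1628

46.1628


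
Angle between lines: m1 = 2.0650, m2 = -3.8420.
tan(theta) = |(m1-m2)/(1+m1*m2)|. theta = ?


m1-m2 = 5.907
1+m1*m2 = -6.93373
tan(theta) = |5.907/(-6.93373)| = 0.851922
theta = arctan(|5.907/(-6.93373)|) = 40.4284 degrees (acute angle)

40.4284 degrees


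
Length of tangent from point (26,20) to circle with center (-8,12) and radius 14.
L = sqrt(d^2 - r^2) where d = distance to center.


d = sqrt((26+ 8)^2 + (20-12)^2) = sqrt(1156+64) = 34.9285
L = sqrt(1220.0000 - 196) = sqrt(1024.0000) = 32.0000

32.0000


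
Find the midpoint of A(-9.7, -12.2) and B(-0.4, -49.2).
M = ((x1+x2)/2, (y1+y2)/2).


Mx = (-9.7 - 0.4)/2 = -10.1/2 = -5.0500
My = (-12.2 - 49.2)/2 = -61.4/2 = -30.7000

(-5.0500, -30.7000)


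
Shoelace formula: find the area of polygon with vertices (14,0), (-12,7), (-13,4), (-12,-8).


sum(xi*y_{i+1}) = 14*7 - 12*4 - 13*(-8) - 12*0 = 154
sum(yi*x_{i+1}) = 0*(-12) + 7*(-13) + 4*(-12) - 8*14 = -251
Area = |154 + 251|/2 = 405/2 = 202.5000

202.5000 sq units


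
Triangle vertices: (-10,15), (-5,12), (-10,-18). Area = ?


-10*(12+ 18) = -300
-5*(-18-15) = 165
-10*(15-12) = -30
sum = -165
Area = |-165|/2 = 82.5000

82.5000 sq units


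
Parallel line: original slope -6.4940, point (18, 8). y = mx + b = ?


Parallel lines have equal slopes.
m2 = -6.4940
b2 = 8 + 6.4940*18 = 124.8920

y = -6.4940x + 124.8920


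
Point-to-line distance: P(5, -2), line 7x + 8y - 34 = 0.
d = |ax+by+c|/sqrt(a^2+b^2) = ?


|7*5 + 8*(-2) - 34| = |-15| = 15
sqrt(49 + 64) = sqrt(113) = 10.6301
d = 15/sqrt(113) = 1.4111

1.4111


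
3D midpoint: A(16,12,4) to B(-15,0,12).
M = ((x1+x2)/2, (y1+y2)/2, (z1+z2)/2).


Mx = (16- 15)/2 = 0.5000
My = (12+0)/2 = 6.0000
Mz = (4+12)/2 = 8.0000

M = (0.5000, 6.0000, 8.0000)


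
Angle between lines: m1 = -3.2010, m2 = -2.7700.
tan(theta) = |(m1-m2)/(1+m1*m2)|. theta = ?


m1-m2 = -0.431
1+m1*m2 = 9.86677
tan(theta) = |-0.431/9.86677| = 0.043682
theta = arctan(|-0.431/9.86677|) = 2.5012 degrees (acute angle)

2.5012 degrees


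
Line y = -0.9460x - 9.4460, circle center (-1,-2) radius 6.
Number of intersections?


Substitute y = -0.9460x - 9.4460: (x+ 1)^2 + (-0.9460x- 9.4460+ 2)^2 = 36
Expand to Ax^2 + Bx + C = 0, where b-k = -7.446
A = 1+m^2 = 1.894916
B = 2(m(b-k) - h) = 2(-0.9460*(-7.446) + 1) = 16.087832
C = h^2 + (b-k)^2 - r^2 = 1 + 55.442916 - 36 = 20.442916
disc = B^2-4AC = 258.8183 - 154.9504 = 103.8679
disc > 0

2 intersection points


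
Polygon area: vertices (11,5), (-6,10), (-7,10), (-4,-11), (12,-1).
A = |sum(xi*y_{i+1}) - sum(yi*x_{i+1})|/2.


sum(xi*y_{i+1}) = 11*10 - 6*10 - 7*(-11) - 4*(-1) + 12*5 = 191
sum(yi*x_{i+1}) = 5*(-6) + 10*(-7) + 10*(-4) - 11*12 - 1*11 = -283
Area = |191 + 283|/2 = 474/2 = 237.0000

237.0000 sq units


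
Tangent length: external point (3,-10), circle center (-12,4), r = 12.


d = sqrt((3+ 12)^2 + (-10-4)^2) = sqrt(225+196) = 20.5183
L = sqrt(421.0000 - 144) = sqrt(277.0000) = 16.6433

16.6433


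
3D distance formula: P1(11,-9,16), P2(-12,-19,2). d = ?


dx=-23, dy=-10, dz=-14
d = sqrt(529+100+196) = sqrt(825) = 28.7228

28.7228


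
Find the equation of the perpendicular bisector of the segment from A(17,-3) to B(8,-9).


Midpoint = (12.5, -6)
Slope of AB = dy/dx = -6/(-9) = 0.6667
Perp slope = -dx/dy = -9/6 = -1.5000
b = My - (perp slope)*Mx = -6 + (-9*12.5)/(-6) = -6 + 18.7500 = 12.7500

y = -1.5000x + 12.7500


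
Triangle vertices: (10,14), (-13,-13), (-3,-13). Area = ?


10*(-13+ 13) = 0
-13*(-13-14) = 351
-3*(14+ 13) = -81
sum = 270
Area = |270|/2 = 135.0000

135.0000 sq units


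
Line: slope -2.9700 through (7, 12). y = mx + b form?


y - 12 = -2.9700(x - 7)
y = -2.9700x + 12 + 2.9700*7
y = -2.9700x + 32.7900

y = -2.9700x + 32.7900


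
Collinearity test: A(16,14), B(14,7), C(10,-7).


16*(7+ 7) + 14*(-7-14) + 10*(14-7)
= 224 - 294 + 70 = 0

Yes, collinear (determinant = 0)


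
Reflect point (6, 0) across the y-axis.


Reflection rule for y-axis: (-x, y)
(6, 0) -> (-6, 0)

(-6, 0)


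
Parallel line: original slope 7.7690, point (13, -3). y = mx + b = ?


Parallel lines have equal slopes.
m2 = 7.7690
b2 = -3 - 7.7690*13 = -103.9970

y = 7.7690x - 103.9970


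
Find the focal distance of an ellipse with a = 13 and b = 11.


c^2 = 13^2 - 11^2 = 169 - 121 = 48
c = sqrt(48) = 6.9282

c = 6.9282


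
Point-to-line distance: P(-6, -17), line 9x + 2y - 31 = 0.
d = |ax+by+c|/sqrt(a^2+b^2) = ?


|9*(-6) + 2*(-17) - 31| = |-119| = 119
sqrt(81 + 4) = sqrt(85) = 9.2195
d = 119/sqrt(85) = 12.9074

12.9074


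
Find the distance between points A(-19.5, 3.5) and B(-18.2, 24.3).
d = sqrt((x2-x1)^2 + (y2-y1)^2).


dx = -18.2 + 19.5 = 1.3
dy = 24.3 - 3.5 = 20.8
d = sqrt(1.69 + 432.64) = sqrt(434.33) = 20.8406

20.8406


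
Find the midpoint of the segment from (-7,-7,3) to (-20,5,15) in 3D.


Mx = (-7- 20)/2 = -13.5000
My = (-7+5)/2 = -1.0000
Mz = (3+15)/2 = 9.0000

M = (-13.5000, -1.0000, 9.0000)


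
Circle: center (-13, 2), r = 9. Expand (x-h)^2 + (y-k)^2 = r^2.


(x+ 13)^2 + (y-2)^2 = 9^2
D = -2h = 26, E = -2k = -4
F = h^2+k^2-r^2 = 169+4-81 = 92

x^2 + y^2 + 26x - 4y + 92 = 0


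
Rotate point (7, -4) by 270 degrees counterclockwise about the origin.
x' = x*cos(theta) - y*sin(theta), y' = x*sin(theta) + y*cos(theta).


cos(270) = 0, sin(270) = -1
x' = 7*0 + 4*(-1) = -4
y' = 7*(-1) - 4*0 = -7

(-4, -7)


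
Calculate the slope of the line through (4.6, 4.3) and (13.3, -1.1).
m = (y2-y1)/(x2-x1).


dy = -1.1 - 4.3 = -5.4
dx = 13.3 - 4.6 = 8.7
m = -5.4/8.7 = -0.6207

m = -0.6207


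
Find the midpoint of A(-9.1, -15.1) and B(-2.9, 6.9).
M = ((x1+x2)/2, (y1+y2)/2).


Mx = (-9.1 - 2.9)/2 = -12.0/2 = -6.0000
My = (-15.1 + 6.9)/2 = -8.2/2 = -4.1000

(-6.0000, -4.1000)


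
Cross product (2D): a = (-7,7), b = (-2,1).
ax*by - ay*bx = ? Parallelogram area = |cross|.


cross = -7*1 - 7*(-2) = -7 + 14 = 7
Parallelogram area = |7| = 7

cross = 7, parallelogram area = 7


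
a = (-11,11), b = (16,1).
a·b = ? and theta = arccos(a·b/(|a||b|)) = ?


a·b = -11*16 + 11*1 = -176 + 11 = -165
|a| = sqrt(121+121) = 15.5563
|b| = sqrt(256+1) = 16.0312
cos(theta) = -165/(sqrt(242)*sqrt(257)) = -165/sqrt(62194) = -0.661622
theta = arccos(-165/sqrt(62194)) = 131.4237 degrees

a·b = -165, theta = 131.4237 deg


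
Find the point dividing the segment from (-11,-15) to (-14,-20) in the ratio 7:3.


Px = (7*(-14) + 3*(-11))/10 = -131/10 = -13.1000
Py = (7*(-20) + 3*(-15))/10 = -185/10 = -18.5000

P = (-13.1000, -18.5000)


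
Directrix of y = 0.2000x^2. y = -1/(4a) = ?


a = 0.2000
1/(4a) = 1.2500
directrix: y = -1.2500 = -1.2500

y = -1.2500


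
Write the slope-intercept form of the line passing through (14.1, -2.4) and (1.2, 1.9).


m = (4.3)/(-12.9) = -0.3333
b = y1 - m*x1 = -2.4 - (4.3*14.1)/(-12.9) = -2.4 + 4.7000 = 2.3000

y = -0.3333x + 2.3000


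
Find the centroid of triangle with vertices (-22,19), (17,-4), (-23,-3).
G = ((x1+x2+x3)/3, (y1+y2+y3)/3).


Gx = (-22+17- 23)/3 = -28/3 = -9.3333
Gy = (19- 4- 3)/3 = 12/3 = 4.0000

G = (-9.3333, 4.0000)


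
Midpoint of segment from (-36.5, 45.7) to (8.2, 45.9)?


Mx = (-36.5 + 8.2)/2 = -28.3/2 = -14.1500
My = (45.7 + 45.9)/2 = 91.6/2 = 45.8000

(-14.1500, 45.8000)


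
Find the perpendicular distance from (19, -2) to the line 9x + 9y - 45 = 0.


|9*19 + 9*(-2) - 45| = |108| = 108
sqrt(81 + 81) = sqrt(162) = 12.7279
d = 108/sqrt(162) = 8.4853

8.4853


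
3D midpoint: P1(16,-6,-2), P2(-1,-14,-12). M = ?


Mx = (16- 1)/2 = 7.5000
My = (-6- 14)/2 = -10.0000
Mz = (-2- 12)/2 = -7.0000

M = (7.5000, -10.0000, -7.0000)


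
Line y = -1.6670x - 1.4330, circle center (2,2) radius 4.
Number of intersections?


Substitute y = -1.6670x - 1.4330: (x-2)^2 + (-1.6670x- 1.4330-2)^2 = 16
Expand to Ax^2 + Bx + C = 0, where b-k = -3.433
A = 1+m^2 = 3.778889
B = 2(m(b-k) - h) = 2(-1.6670*(-3.433) - 2) = 7.445622
C = h^2 + (b-k)^2 - r^2 = 4 + 11.785489 - 16 = -0.214511
disc = B^2-4AC = 55.4373 + 3.2425 = 58.6798
disc > 0

2 intersection points


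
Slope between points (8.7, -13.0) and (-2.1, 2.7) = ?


dy = 2.7 + 13.0 = 15.7
dx = -2.1 - 8.7 = -10.8
m = 15.7/(-10.8) = -1.4537

m = -1.4537


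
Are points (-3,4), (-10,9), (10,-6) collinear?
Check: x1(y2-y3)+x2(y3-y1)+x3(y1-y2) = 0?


-3*(9+ 6) - 10*(-6-4) + 10*(4-9)
= -45 + 100 - 50 = 5

No, not collinear (determinant = 5)


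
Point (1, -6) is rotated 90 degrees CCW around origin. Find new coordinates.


cos(90) = 0, sin(90) = 1
x' = 1*0 + 6*1 = 6
y' = 1*1 - 6*0 = 1

(6, 1)


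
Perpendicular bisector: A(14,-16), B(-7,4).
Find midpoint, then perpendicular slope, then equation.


Midpoint = (3.5, -6)
Slope of AB = dy/dx = 20/(-21) = -0.9524
Perp slope = -dx/dy = 21/20 = 1.0500
b = My - (perp slope)*Mx = -6 + (-21*3.5)/20 = -6 - 3.6750 = -9.6750

y = 1.0500x - 9.6750


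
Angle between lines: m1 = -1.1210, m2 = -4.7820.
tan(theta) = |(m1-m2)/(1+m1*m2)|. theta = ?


m1-m2 = 3.661
1+m1*m2 = 6.360622
tan(theta) = |3.661/6.360622| = 0.575573
theta = arctan(|3.661/6.360622|) = 29.9236 degrees (acute angle)

29.9236 degrees


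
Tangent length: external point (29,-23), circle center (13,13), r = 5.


d = sqrt((29-13)^2 + (-23-13)^2) = sqrt(256+1296) = 39.3954
L = sqrt(1552.0000 - 25) = sqrt(1527.0000) = 39.0768

39.0768


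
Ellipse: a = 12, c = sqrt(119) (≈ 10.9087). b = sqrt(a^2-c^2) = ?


b^2 = 12^2 - (sqrt(119))^2 = 144 - 119 = 25
b = sqrt(25) = 5

b = 5


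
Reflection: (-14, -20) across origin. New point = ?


Reflection rule for origin: (-x, -y)
(-14, -20) -> (14, 20)

(14, 20)


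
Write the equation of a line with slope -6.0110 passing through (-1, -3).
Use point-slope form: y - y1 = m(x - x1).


y + 3 = -6.0110(x + 1)
y = -6.0110x - 3 + 6.0110*(-1)
y = -6.0110x - 9.0110

y = -6.0110x - 9.0110


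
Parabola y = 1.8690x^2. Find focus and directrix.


a = 1.8690
1/(4a) = 0.1338
Focus = (0, 0.1338)
Directrix: y = -0.1338

Focus = (0, 0.1338), Directrix: y = -0.1338


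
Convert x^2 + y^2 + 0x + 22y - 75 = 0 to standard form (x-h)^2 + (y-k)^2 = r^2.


h = -D/2 = 0/2 = 0
k = -E/2 = -22/2 = -11
r^2 = h^2 + k^2 - F = 0 + 121 + 75 = 196
r = 14

Center (0, -11), radius = 14


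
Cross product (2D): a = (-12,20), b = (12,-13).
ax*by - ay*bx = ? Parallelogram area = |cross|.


cross = -12*(-13) - 20*12 = 156 - 240 = -84
Parallelogram area = |-84| = 84

cross = -84, parallelogram area = 84


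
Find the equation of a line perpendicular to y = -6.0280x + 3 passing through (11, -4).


Perpendicular slope = -1/m1 = -1/(-6.0280) = 0.1659
b2 = y0 - m2*x0 = -4 + 11/(-6.0280) = -4 - 1.8248 = -5.8248

y = 0.1659x - 5.8248


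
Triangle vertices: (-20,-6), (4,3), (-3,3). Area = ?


-20*(3-3) = 0
4*(3+ 6) = 36
-3*(-6-3) = 27
sum = 63
Area = |63|/2 = 31.5000

31.5000 sq units


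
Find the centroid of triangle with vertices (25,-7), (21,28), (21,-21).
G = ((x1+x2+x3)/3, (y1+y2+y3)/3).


Gx = (25+21+21)/3 = 67/3 = 22.3333
Gy = (-7+28- 21)/3 = 0/3 = 0

G = (22.3333, 0)


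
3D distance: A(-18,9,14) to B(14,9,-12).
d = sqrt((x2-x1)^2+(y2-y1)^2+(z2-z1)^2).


dx=32, dy=0, dz=-26
d = sqrt(1024+0+676) = sqrt(1700) = 41.2311

41.2311


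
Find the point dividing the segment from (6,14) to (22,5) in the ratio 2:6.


Px = (2*22 + 6*6)/8 = 80/8 = 10.0000
Py = (2*5 + 6*14)/8 = 94/8 = 11.7500

P = (10.0000, 11.7500)


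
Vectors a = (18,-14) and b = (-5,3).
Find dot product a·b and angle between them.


a·b = 18*(-5) - 14*3 = -90 - 42 = -132
|a| = sqrt(324+196) = 22.8035
|b| = sqrt(25+9) = 5.8310
cos(theta) = -132/(sqrt(520)*sqrt(34)) = -132/sqrt(17680) = -0.992734
theta = arccos(-132/sqrt(17680)) = 173.0888 degrees

a·b = -132, theta = 173.0888 deg


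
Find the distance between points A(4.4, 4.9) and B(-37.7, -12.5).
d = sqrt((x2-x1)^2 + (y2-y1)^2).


dx = -37.7 - 4.4 = -42.1
dy = -12.5 - 4.9 = -17.4
d = sqrt(1772.41 + 302.76) = sqrt(2075.17) = 45.5540

45.5540


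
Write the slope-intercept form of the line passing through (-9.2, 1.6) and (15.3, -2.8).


m = (-4.4)/(24.5) = -0.1796
b = y1 - m*x1 = 1.6 - (-4.4*(-9.2))/(24.5) = 1.6 - 1.6522 = -0.0522

y = -0.1796x - 0.0522


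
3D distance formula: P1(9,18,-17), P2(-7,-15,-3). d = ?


dx=-16, dy=-33, dz=14
d = sqrt(256+1089+196) = sqrt(1541) = 39.2556

39.2556


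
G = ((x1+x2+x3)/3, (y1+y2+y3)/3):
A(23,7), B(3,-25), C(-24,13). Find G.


Gx = (23+3- 24)/3 = 2/3 = 0.6667
Gy = (7- 25+13)/3 = -5/3 = -1.6667

G = (0.6667, -1.6667)


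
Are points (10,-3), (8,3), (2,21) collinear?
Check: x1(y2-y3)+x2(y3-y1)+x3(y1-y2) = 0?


10*(3-21) + 8*(21+ 3) + 2*(-3-3)
= -180 + 192 - 12 = 0

Yes, collinear (determinant = 0)


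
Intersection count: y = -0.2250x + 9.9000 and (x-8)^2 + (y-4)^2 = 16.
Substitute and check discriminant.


Substitute y = -0.2250x + 9.9000: (x-8)^2 + (-0.2250x+9.9000-4)^2 = 16
Expand to Ax^2 + Bx + C = 0, where b-k = 5.9
A = 1+m^2 = 1.050625
B = 2(m(b-k) - h) = 2(-0.2250*5.9 - 8) = -18.655
C = h^2 + (b-k)^2 - r^2 = 64 + 34.81 - 16 = 82.81
disc = B^2-4AC = 348.0090 - 348.0090 = 0
disc = 0

1 intersection point (tangent)


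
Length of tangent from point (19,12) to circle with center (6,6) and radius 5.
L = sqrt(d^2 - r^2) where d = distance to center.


d = sqrt((19-6)^2 + (12-6)^2) = sqrt(169+36) = 14.3178
L = sqrt(205.0000 - 25) = sqrt(180.0000) = 13.4164

13.4164


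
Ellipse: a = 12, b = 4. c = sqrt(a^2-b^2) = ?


c^2 = 12^2 - 4^2 = 144 - 16 = 128
c = sqrt(128) = 11.3137

c = 11.3137


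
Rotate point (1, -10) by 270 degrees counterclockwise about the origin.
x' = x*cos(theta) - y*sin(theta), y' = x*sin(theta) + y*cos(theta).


cos(270) = 0, sin(270) = -1
x' = 1*0 + 10*(-1) = -10
y' = 1*(-1) - 10*0 = -1

(-10, -1)


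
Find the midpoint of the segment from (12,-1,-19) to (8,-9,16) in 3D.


Mx = (12+8)/2 = 10.0000
My = (-1- 9)/2 = -5.0000
Mz = (-19+16)/2 = -1.5000

M = (10.0000, -5.0000, -1.5000)


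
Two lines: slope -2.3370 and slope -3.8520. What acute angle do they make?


m1-m2 = 1.515
1+m1*m2 = 10.002124
tan(theta) = |1.515/10.002124| = 0.151468
theta = arctan(|1.515/10.002124|) = 8.6130 degrees (acute angle)

8.6130 degrees


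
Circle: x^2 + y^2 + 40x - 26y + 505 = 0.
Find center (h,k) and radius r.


h = -D/2 = -40/2 = -20
k = -E/2 = 26/2 = 13
r^2 = h^2 + k^2 - F = 400 + 169 - 505 = 64
r = 8

Center (-20, 13), radius = 8


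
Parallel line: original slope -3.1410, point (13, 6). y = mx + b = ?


Parallel lines have equal slopes.
m2 = -3.1410
b2 = 6 + 3.1410*13 = 46.8330

y = -3.1410x + 46.8330


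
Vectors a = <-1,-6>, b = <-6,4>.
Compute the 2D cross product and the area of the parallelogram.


cross = -1*4 + 6*(-6) = -4 - 36 = -40
Parallelogram area = |-40| = 40

cross = -40, parallelogram area = 40


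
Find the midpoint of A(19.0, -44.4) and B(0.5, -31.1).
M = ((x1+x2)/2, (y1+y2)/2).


Mx = (19.0 + 0.5)/2 = 19.5/2 = 9.7500
My = (-44.4 - 31.1)/2 = -75.5/2 = -37.7500

(9.7500, -37.7500)


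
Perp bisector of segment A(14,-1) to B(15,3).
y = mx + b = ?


Midpoint = (14.5, 1)
Slope of AB = dy/dx = 4/1 = 4.0000
Perp slope = -dx/dy = -1/4 = -0.2500
b = My - (perp slope)*Mx = 1 + (1*14.5)/4 = 1 + 3.6250 = 4.6250

y = -0.2500x + 4.6250


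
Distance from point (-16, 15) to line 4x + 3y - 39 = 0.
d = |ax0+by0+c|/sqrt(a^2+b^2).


|4*(-16) + 3*15 - 39| = |-58| = 58
sqrt(16 + 9) = sqrt(25) = 5.0000
d = 58/sqrt(25) = 11.6000

11.6000


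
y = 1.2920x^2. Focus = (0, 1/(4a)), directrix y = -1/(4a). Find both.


a = 1.2920
1/(4a) = 0.1935
Focus = (0, 0.1935)
Directrix: y = -0.1935

Focus = (0, 0.1935), Directrix: y = -0.1935


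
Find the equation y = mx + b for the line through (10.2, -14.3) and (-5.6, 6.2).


m = (20.5)/(-15.8) = -1.2975
b = y1 - m*x1 = -14.3 - (20.5*10.2)/(-15.8) = -14.3 + 13.2342 = -1.0658

y = -1.2975x - 1.0658


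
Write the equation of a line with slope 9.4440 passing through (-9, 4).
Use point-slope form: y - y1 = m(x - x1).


y - 4 = 9.4440(x + 9)
y = 9.4440x + 4 - 9.4440*(-9)
y = 9.4440x + 88.9960

y = 9.4440x + 88.9960


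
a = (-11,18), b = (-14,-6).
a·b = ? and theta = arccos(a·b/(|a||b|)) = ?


a·b = -11*(-14) + 18*(-6) = 154 - 108 = 46
|a| = sqrt(121+324) = 21.0950
|b| = sqrt(196+36) = 15.2315
cos(theta) = 46/(sqrt(445)*sqrt(232)) = 46/sqrt(103240) = 0.143164
theta = arccos(46/sqrt(103240)) = 81.7690 degrees

a·b = 46, theta = 81.7690 deg


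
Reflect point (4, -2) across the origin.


Reflection rule for origin: (-x, -y)
(4, -2) -> (-4, 2)

(-4, 2)


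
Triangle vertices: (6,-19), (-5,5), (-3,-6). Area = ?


6*(5+ 6) = 66
-5*(-6+ 19) = -65
-3*(-19-5) = 72
sum = 73
Area = |73|/2 = 36.5000

36.5000 sq units


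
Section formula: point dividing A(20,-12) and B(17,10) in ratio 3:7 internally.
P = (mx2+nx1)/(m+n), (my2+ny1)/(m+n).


Px = (3*17 + 7*20)/10 = 191/10 = 19.1000
Py = (3*10 + 7*(-12))/10 = -54/10 = -5.4000

P = (19.1000, -5.4000)


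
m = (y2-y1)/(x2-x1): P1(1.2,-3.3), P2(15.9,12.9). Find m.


dy = 12.9 + 3.3 = 16.2
dx = 15.9 - 1.2 = 14.7
m = 16.2/14.7 = 1.1020

m = 1.1020


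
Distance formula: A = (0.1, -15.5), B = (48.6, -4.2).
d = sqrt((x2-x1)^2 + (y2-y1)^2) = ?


dx = 48.6 - 0.1 = 48.5
dy = -4.2 + 15.5 = 11.3
d = sqrt(2352.25 + 127.69) = sqrt(2479.94) = 49.7990

49.7990


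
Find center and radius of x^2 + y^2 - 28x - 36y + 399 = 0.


h = -D/2 = 28/2 = 14
k = -E/2 = 36/2 = 18
r^2 = h^2 + k^2 - F = 196 + 324 - 399 = 121
r = 11

Center (14, 18), radius = 11


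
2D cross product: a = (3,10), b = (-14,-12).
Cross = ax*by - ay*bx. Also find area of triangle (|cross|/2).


cross = 3*(-12) - 10*(-14) = -36 + 140 = 104
Triangle area = |104|/2 = 104/2 = 52.0000

cross = 104, triangle area = 52.0000


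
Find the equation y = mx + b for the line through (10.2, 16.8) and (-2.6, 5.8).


m = (-11.0)/(-12.8) = 0.8594
b = y1 - m*x1 = 16.8 - (-11.0*10.2)/(-12.8) = 16.8 - 8.7656 = 8.0344

y = 0.8594x + 8.0344


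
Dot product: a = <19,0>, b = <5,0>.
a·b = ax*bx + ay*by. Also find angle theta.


a·b = 19*5 + 0*0 = 95 + 0 = 95
|a| = sqrt(361+0) = 19.0000
|b| = sqrt(25+0) = 5.0000
cos(theta) = 95/(sqrt(361)*sqrt(25)) = 95/sqrt(9025) = 1
theta = arccos(95/sqrt(9025)) = 0 degrees

a·b = 95, theta = 0 deg


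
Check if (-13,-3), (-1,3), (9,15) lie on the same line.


-13*(3-15) - 1*(15+ 3) + 9*(-3-3)
= 156 - 18 - 54 = 84

No, not collinear (determinant = 84)


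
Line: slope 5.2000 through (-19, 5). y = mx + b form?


y - 5 = 5.2000(x + 19)
y = 5.2000x + 5 - 5.2000*(-19)
y = 5.2000x + 103.8000

y = 5.2000x + 103.8000


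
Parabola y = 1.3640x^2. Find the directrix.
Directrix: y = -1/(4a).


a = 1.3640
1/(4a) = 0.1833
directrix: y = -0.1833 = -0.1833

y = -0.1833


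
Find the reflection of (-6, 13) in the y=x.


Reflection rule for y=x: (y, x)
(-6, 13) -> (13, -6)

(13, -6)


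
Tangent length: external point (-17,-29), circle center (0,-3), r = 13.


d = sqrt((-17-0)^2 + (-29+ 3)^2) = sqrt(289+676) = 31.0644
L = sqrt(965.0000 - 169) = sqrt(796.0000) = 28.2135

28.2135


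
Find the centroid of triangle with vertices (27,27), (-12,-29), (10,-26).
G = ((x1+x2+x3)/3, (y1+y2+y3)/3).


Gx = (27- 12+10)/3 = 25/3 = 8.3333
Gy = (27- 29- 26)/3 = -28/3 = -9.3333

G = (8.3333, -9.3333)


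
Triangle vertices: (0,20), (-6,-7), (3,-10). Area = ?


0*(-7+ 10) = 0
-6*(-10-20) = 180
3*(20+ 7) = 81
sum = 261
Area = |261|/2 = 130.5000

130.5000 sq units


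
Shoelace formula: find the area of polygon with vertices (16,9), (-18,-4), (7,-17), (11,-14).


sum(xi*y_{i+1}) = 16*(-4) - 18*(-17) + 7*(-14) + 11*9 = 243
sum(yi*x_{i+1}) = 9*(-18) - 4*7 - 17*11 - 14*16 = -601
Area = |243 + 601|/2 = 844/2 = 422.0000

422.0000 sq units


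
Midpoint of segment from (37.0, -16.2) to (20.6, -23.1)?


Mx = (37.0 + 20.6)/2 = 57.6/2 = 28.8000
My = (-16.2 - 23.1)/2 = -39.3/2 = -19.6500

(28.8000, -19.6500)


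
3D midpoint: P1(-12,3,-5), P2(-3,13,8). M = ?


Mx = (-12- 3)/2 = -7.5000
My = (3+13)/2 = 8.0000
Mz = (-5+8)/2 = 1.5000

M = (-7.5000, 8.0000, 1.5000)


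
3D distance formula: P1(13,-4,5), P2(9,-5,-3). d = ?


dx=-4, dy=-1, dz=-8
d = sqrt(16+1+64) = sqrt(81) = 9.0000

9.0000


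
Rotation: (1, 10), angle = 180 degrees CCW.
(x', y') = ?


cos(180) = -1, sin(180) = 0
x' = 1*(-1) - 10*0 = -1
y' = 1*0 + 10*(-1) = -10

(-1, -10)


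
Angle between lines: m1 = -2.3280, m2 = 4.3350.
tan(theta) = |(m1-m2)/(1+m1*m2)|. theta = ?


m1-m2 = -6.663
1+m1*m2 = -9.09188
tan(theta) = |-6.663/(-9.09188)| = 0.732852
theta = arctan(|-6.663/(-9.09188)|) = 36.2359 degrees (acute angle)

36.2359 degrees


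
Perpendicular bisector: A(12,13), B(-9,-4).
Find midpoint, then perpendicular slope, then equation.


Midpoint = (1.5, 4.5)
Slope of AB = dy/dx = -17/(-21) = 0.8095
Perp slope = -dx/dy = -21/17 = -1.2353
b = My - (perp slope)*Mx = 4.5 + (-21*1.5)/(-17) = 4.5 + 1.8529 = 6.3529

y = -1.2353x + 6.3529


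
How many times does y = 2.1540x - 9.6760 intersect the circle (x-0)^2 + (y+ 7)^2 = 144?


Substitute y = 2.1540x - 9.6760: (x-0)^2 + (2.1540x- 9.6760+ 7)^2 = 144
Expand to Ax^2 + Bx + C = 0, where b-k = -2.676
A = 1+m^2 = 5.639716
B = 2(m(b-k) - h) = 2(2.1540*(-2.676) - 0) = -11.528208
C = h^2 + (b-k)^2 - r^2 = 0 + 7.160976 - 144 = -136.839024
disc = B^2-4AC = 132.8996 + 3086.9329 = 3219.8325
disc > 0

2 intersection points


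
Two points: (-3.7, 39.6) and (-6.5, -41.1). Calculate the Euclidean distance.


dx = -6.5 + 3.7 = -2.8
dy = -41.1 - 39.6 = -80.7
d = sqrt(7.84 + 6512.49) = sqrt(6520.33) = 80.7486

80.7486


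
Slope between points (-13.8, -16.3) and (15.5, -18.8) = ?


dy = -18.8 + 16.3 = -2.5
dx = 15.5 + 13.8 = 29.3
m = -2.5/29.3 = -0.0853

m = -0.0853


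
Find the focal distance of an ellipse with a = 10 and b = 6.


c^2 = 10^2 - 6^2 = 100 - 36 = 64
c = sqrt(64) = 8.0000

c = 8.0000


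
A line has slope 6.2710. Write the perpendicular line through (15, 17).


Perpendicular slope = -1/m1 = -1/6.2710 = -0.1595
b2 = y0 - m2*x0 = 17 + 15/6.2710 = 17 + 2.3920 = 19.3920

y = -0.1595x + 19.3920


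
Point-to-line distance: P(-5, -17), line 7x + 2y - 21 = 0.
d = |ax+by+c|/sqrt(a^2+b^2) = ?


|7*(-5) + 2*(-17) - 21| = |-90| = 90
sqrt(49 + 4) = sqrt(53) = 7.2801
d = 90/sqrt(53) = 12.3625

12.3625


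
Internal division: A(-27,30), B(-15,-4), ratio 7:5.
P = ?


Px = (7*(-15) + 5*(-27))/12 = -240/12 = -20.0000
Py = (7*(-4) + 5*30)/12 = 122/12 = 10.1667

P = (-20.0000, 10.1667)


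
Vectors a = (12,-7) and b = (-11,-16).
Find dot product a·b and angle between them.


a·b = 12*(-11) - 7*(-16) = -132 + 112 = -20
|a| = sqrt(144+49) = 13.8924
|b| = sqrt(121+256) = 19.4165
cos(theta) = -20/(sqrt(193)*sqrt(377)) = -20/sqrt(72761) = -0.074145
theta = arccos(-20/sqrt(72761)) = 94.2521 degrees

a·b = -20, theta = 94.2521 deg


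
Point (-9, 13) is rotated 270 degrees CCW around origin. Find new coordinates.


cos(270) = 0, sin(270) = -1
x' = -9*0 - 13*(-1) = 13
y' = -9*(-1) + 13*0 = 9

(13, 9)


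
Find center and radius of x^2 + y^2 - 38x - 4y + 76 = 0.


h = -D/2 = 38/2 = 19
k = -E/2 = 4/2 = 2
r^2 = h^2 + k^2 - F = 361 + 4 - 76 = 289
r = 17

Center (19, 2), radius = 17


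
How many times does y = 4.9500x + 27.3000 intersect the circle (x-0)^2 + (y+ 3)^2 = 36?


Substitute y = 4.9500x + 27.3000: (x-0)^2 + (4.9500x+27.3000+ 3)^2 = 36
Expand to Ax^2 + Bx + C = 0, where b-k = 30.3
A = 1+m^2 = 25.5025
B = 2(m(b-k) - h) = 2(4.9500*30.3 - 0) = 299.97
C = h^2 + (b-k)^2 - r^2 = 0 + 918.09 - 36 = 882.09
disc = B^2-4AC = 89982.0009 - 89982.0009 = 0
disc = 0

1 intersection point (tangent)


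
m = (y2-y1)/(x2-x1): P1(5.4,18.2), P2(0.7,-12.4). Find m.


dy = -12.4 - 18.2 = -30.6
dx = 0.7 - 5.4 = -4.7
m = -30.6/(-4.7) = 6.5106

m = 6.5106


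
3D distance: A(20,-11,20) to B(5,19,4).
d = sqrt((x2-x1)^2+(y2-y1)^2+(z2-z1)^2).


dx=-15, dy=30, dz=-16
d = sqrt(225+900+256) = sqrt(1381) = 37.1618

37.1618


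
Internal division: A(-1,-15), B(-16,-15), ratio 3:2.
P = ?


Px = (3*(-16) + 2*(-1))/5 = -50/5 = -10.0000
Py = (3*(-15) + 2*(-15))/5 = -75/5 = -15.0000

P = (-10.0000, -15.0000)


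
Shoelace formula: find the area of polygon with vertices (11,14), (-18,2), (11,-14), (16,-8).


sum(xi*y_{i+1}) = 11*2 - 18*(-14) + 11*(-8) + 16*14 = 410
sum(yi*x_{i+1}) = 14*(-18) + 2*11 - 14*16 - 8*11 = -542
Area = |410 + 542|/2 = 952/2 = 476.0000

476.0000 sq units


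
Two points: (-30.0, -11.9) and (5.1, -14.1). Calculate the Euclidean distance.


dx = 5.1 + 30.0 = 35.1
dy = -14.1 + 11.9 = -2.2
d = sqrt(1232.01 + 4.84) = sqrt(1236.85) = 35.1689

35.1689


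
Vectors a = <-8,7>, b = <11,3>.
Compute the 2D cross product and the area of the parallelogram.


cross = -8*3 - 7*11 = -24 - 77 = -101
Parallelogram area = |-101| = 101

cross = -101, parallelogram area = 101
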